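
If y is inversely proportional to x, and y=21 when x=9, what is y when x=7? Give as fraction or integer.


Inverse proportion: y = k/x
Find k: k = 9 * 21 = 189
Compute y at x=7: y = 189/7
y = 27

27


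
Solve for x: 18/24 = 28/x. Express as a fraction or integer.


Setting up: 18/24 = 28/x
Cross multiply: 18 * x = 24 * 28
18x = 672
x = 672/18
x = 112/3

112/3


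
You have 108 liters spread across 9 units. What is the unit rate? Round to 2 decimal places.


Total liters = 108
Number of units = 9
Unit rate = 108 / 9
= 12 liters per unit

12


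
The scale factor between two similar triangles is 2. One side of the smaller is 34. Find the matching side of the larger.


Similar triangles have proportional sides
Scale factor = 2
Smaller side = 34
Corresponding larger side = 34 * 2
= 68

68


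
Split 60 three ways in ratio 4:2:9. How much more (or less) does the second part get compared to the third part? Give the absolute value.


Total parts = 4 + 2 + 9 = 15
Value per part = 60 / 15 = 4
Shares: 4*4=16, 2*4=8, 9*4=36
Second share = 8, third share = 36
Difference = |8 - 36| = 28

28


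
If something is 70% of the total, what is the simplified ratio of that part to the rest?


Part = 70%, Remainder = 30%
Ratio = 70:30
GCD(70, 30) = 10
Simplify: 7:3 = 7:3

7:3


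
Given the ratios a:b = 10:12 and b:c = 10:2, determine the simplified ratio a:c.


Given a:b = 10:12 and b:c = 10:2
Make b consistent. Multiply first ratio by 10: a:b = 100:120
Multiply second ratio by 12: b:c = 120:24
Now b = 120 in both, so a:b:c = 100:120:24
Therefore a:c = 100:24
Simplify by GCD: a:c = 25:6

25:6


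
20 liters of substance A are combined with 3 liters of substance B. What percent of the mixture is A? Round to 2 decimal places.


Volume of A = 20 L
Volume of B = 3 L
Total volume = 20 + 3 = 23 L
Percentage of A = (20/23) * 100
= 86.96%

86.96


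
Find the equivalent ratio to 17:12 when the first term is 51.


Original ratio: 17:12
First term target: 51
Scale factor = 51 / 17 = 3
Multiply second term: 12 * 3 = 36
Equivalent ratio = 51:36

51:36


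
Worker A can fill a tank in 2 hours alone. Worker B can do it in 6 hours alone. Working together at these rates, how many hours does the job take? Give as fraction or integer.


Rate of A = 1/2 job per hour
Rate of B = 1/6 job per hour
Combined rate = 1/2 + 1/6
Find common denominator: (6 + 2)/(2*6) = 8/12
Combined rate = 2/3 job per hour
Time together = 1 / (2/3) = 3/2 hours

3/2


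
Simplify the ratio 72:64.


Find GCD(72, 64)
GCD = 8
Divide both by 8: 72/8 = 9, 64/8 = 8
Simplified ratio = 9:8

9:8


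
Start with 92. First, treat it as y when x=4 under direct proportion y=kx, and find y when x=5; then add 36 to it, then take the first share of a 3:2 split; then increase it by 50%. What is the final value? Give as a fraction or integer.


Start with 92.
Step 1: Direct prop: k = (92)/4; new y = k*5 = 92*5/4 = 115
Step 2: Add 36: 115+36=151; split 3:2 first = 151*3/5 = 453/5
Step 3: Increase by 50%: 453/5 * 150/100 = 1359/10
Final result = 1359/10

1359/10


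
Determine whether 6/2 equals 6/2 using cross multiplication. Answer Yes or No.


Cross multiply to check 6/2 = 6/2
Left cross product: 6 * 2 = 12
Right cross product: 2 * 6 = 12
12 = 12
Equal, so proportions match => Yes

Yes


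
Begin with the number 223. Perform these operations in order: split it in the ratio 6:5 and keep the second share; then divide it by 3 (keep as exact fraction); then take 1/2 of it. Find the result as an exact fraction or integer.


Start with 223.
Step 1: Split 6:5, second share = 223 * 5/11 = 1115/11
Step 2: Divide by 3: 1115/11 / 3 = 1115/33
Step 3: Take 1/2: 1115/33 * 1/2 = 1115/66
Final result = 1115/66

1115/66


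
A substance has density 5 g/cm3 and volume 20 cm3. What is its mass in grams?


Using mass = density * volume
Density = 5 g/cm3
Volume = 20 cm3
Mass = 5 * 20
= 100 g

100


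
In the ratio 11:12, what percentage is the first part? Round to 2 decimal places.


Total parts = 11 + 12 = 23
First part fraction = 11/23
Percentage = (11/23) * 100
= 0.478261 * 100
= 47.83%

47.83


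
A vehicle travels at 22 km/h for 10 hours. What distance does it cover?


Using distance = speed * time
Speed = 22 km/h
Time = 10 hours
Distance = 22 * 10
= 220 km

220


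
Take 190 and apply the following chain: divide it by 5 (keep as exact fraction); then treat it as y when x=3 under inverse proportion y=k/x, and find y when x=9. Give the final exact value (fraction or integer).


Start with 190.
Step 1: Divide by 5: 190 / 5 = 38
Step 2: Inverse prop: k = (38)*3; new y = k/9 = 38*3/9 = 38/3
Final result = 38/3

38/3


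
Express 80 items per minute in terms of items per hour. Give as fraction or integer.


Converting from per minute to per hour
Rate = 80 items per minute
Multiply by 60: 80 * 60
= 4800 items per hour

4800


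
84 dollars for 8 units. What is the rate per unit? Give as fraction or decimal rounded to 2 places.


Total dollars = 84
Number of units = 8
Unit rate = 84 / 8
= 10.50 dollars per unit

10.50


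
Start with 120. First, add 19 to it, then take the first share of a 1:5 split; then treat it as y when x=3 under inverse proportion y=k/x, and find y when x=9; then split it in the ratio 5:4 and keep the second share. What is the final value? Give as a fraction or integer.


Start with 120.
Step 1: Add 19: 120+19=139; split 1:5 first = 139*1/6 = 139/6
Step 2: Inverse prop: k = (139/6)*3; new y = k/9 = 139/6*3/9 = 139/18
Step 3: Split 5:4, second share = 139/18 * 4/9 = 278/81
Final result = 278/81

278/81


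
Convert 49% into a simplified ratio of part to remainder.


Part = 49%, Remainder = 51%
Ratio = 49:51
GCD(49, 51) = 1
Simplify: 49:51 = 49:51

49:51


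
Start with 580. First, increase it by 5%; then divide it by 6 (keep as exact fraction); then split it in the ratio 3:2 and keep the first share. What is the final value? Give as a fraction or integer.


Start with 580.
Step 1: Increase by 5%: 580 * 105/100 = 609
Step 2: Divide by 6: 609 / 6 = 203/2
Step 3: Split 3:2, first share = 203/2 * 3/5 = 609/10
Final result = 609/10

609/10


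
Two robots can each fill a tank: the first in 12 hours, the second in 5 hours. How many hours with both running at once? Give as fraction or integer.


Rate of A = 1/12 job per hour
Rate of B = 1/5 job per hour
Combined rate = 1/12 + 1/5
Find common denominator: (5 + 12)/(12*5) = 17/60
Combined rate = 17/60 job per hour
Time together = 1 / (17/60) = 60/17 hours

60/17


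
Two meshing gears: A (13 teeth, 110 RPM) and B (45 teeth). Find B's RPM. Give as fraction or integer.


Gear ratio: teeth_A * RPM_A = teeth_B * RPM_B
13 * 110 = 45 * RPM_B
1430 = 45 * RPM_B
RPM_B = 1430 / 45
RPM_B = 286/9

286/9


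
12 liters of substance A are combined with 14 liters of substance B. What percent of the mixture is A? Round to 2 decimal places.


Volume of A = 12 L
Volume of B = 14 L
Total volume = 12 + 14 = 26 L
Percentage of A = (12/26) * 100
= 46.15%

46.15


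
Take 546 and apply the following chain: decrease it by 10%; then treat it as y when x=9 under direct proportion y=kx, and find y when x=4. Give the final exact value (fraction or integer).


Start with 546.
Step 1: Decrease by 10%: 546 * 90/100 = 2457/5
Step 2: Direct prop: k = (2457/5)/9; new y = k*4 = 2457/5*4/9 = 1092/5
Final result = 1092/5

1092/5


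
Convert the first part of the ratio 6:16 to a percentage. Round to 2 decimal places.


Total parts = 6 + 16 = 22
First part fraction = 6/22
Percentage = (6/22) * 100
= 0.272727 * 100
= 27.27%

27.27


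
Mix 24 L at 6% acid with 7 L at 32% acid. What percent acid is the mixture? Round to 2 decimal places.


Solute in mixture 1 = 6% of 24 L = 24*6/100 = 36/25 L
Solute in mixture 2 = 32% of 7 L = 7*32/100 = 56/25 L
Total solute = 36/25 + 56/25 = 92/25 L
Total volume = 24 + 7 = 31 L
Final concentration = 92/25/31 * 100 = 11.87%

11.87


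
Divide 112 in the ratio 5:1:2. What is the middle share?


Ratio = 5:1:2
Total parts = 5 + 1 + 2 = 8
Value per part = 112 / 8 = 14
First share = 5 * 14 = 70
Middle share = 1 * 14 = 14
Third share = 2 * 14 = 28

14


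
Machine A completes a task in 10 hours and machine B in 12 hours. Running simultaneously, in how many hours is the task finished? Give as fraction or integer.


Rate of A = 1/10 job per hour
Rate of B = 1/12 job per hour
Combined rate = 1/10 + 1/12
Find common denominator: (12 + 10)/(10*12) = 22/120
Combined rate = 11/60 job per hour
Time together = 1 / (11/60) = 60/11 hours

60/11


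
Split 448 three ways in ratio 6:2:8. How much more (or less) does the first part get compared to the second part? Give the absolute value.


Total parts = 6 + 2 + 8 = 16
Value per part = 448 / 16 = 28
Shares: 6*28=168, 2*28=56, 8*28=224
First share = 168, second share = 56
Difference = |168 - 56| = 112

112


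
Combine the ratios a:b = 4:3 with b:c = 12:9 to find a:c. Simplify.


Given a:b = 4:3 and b:c = 12:9
Make b consistent. Multiply first ratio by 12: a:b = 48:36
Multiply second ratio by 3: b:c = 36:27
Now b = 36 in both, so a:b:c = 48:36:27
Therefore a:c = 48:27
Simplify by GCD: a:c = 16:9

16:9


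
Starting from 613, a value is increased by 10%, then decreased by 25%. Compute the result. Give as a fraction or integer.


Start: 613
Step 1: increase by 10% => multiply by 110/100
  613 * 110/100 = 6743/10
Step 2: decrease by 25% => multiply by 75/100
  6743/10 * 75/100 = 20229/40
Final value = 20229/40

20229/40


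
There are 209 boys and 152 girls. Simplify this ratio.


Find GCD(209, 152)
GCD = 19
Divide both by 19: 209/19 = 11, 152/19 = 8
Simplified ratio = 11:8

11:8


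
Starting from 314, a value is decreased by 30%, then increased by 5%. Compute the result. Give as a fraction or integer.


Start: 314
Step 1: decrease by 30% => multiply by 70/100
  314 * 70/100 = 1099/5
Step 2: increase by 5% => multiply by 105/100
  1099/5 * 105/100 = 23079/100
Final value = 23079/100

23079/100


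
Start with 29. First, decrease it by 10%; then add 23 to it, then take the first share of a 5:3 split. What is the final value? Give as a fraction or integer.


Start with 29.
Step 1: Decrease by 10%: 29 * 90/100 = 261/10
Step 2: Add 23: 261/10+23=491/10; split 5:3 first = 491/10*5/8 = 491/16
Final result = 491/16

491/16


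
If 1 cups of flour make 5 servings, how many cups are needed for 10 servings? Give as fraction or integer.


Original: 1 cups for 5 servings
Target servings = 10
Scaling factor = 10/5
New amount = 1 * 10/5
= 10/5
= 2 cups

2


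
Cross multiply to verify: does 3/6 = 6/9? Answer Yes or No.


Cross multiply to check 3/6 = 6/9
Left cross product: 3 * 9 = 27
Right cross product: 6 * 6 = 36
27 != 36
Not equal, so proportions differ => No

No


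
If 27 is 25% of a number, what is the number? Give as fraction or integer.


Given: 27 is 25% of the whole
Set up: 27 = 25/100 * whole
whole = 27 * 100 / 25
whole = 2700 / 25
whole = 108

108


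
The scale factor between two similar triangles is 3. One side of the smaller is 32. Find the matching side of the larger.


Similar triangles have proportional sides
Scale factor = 3
Smaller side = 32
Corresponding larger side = 32 * 3
= 96

96


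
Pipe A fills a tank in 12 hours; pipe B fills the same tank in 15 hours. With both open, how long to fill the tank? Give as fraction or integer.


Rate of A = 1/12 job per hour
Rate of B = 1/15 job per hour
Combined rate = 1/12 + 1/15
Find common denominator: (15 + 12)/(12*15) = 27/180
Combined rate = 3/20 job per hour
Time together = 1 / (3/20) = 20/3 hours

20/3


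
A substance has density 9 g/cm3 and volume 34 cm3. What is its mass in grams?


Using mass = density * volume
Density = 9 g/cm3
Volume = 34 cm3
Mass = 9 * 34
= 306 g

306


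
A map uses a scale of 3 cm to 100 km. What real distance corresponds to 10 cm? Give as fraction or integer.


Map scale: 3 cm = 100 km
Measured distance on map = 10 cm
Set up proportion: 10 * 100 / 3
= 1000 / 3
= 1000/3 km

1000/3


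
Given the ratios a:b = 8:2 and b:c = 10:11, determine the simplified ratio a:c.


Given a:b = 8:2 and b:c = 10:11
Make b consistent. Multiply first ratio by 10: a:b = 80:20
Multiply second ratio by 2: b:c = 20:22
Now b = 20 in both, so a:b:c = 80:20:22
Therefore a:c = 80:22
Simplify by GCD: a:c = 40:11

40:11


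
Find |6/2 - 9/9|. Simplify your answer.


Simplify: 6/2 = 3 and 9/9 = 1
Find common denominator: LCD = 1
Convert: 3/1 and 1/1
Difference = |3 - 1|/1 = 2/1
Simplified = 2

2


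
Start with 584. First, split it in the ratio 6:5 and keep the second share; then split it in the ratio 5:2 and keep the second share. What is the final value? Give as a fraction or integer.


Start with 584.
Step 1: Split 6:5, second share = 584 * 5/11 = 2920/11
Step 2: Split 5:2, second share = 2920/11 * 2/7 = 5840/77
Final result = 5840/77

5840/77


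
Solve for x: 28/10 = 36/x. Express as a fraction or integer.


Setting up: 28/10 = 36/x
Cross multiply: 28 * x = 10 * 36
28x = 360
x = 360/28
x = 90/7

90/7


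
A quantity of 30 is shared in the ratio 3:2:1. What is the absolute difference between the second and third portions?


Total parts = 3 + 2 + 1 = 6
Value per part = 30 / 6 = 5
Shares: 3*5=15, 2*5=10, 1*5=5
Second share = 10, third share = 5
Difference = |10 - 5| = 5

5


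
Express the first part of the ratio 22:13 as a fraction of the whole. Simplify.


Total parts = 22 + 13 = 35
First part fraction = 22/35
Simplify: 22/35 = 22/35

22/35


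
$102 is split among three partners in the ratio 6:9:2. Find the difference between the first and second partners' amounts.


Total parts = 6 + 9 + 2 = 17
Value per part = 102 / 17 = 6
Shares: 6*6=36, 9*6=54, 2*6=12
First share = 36, second share = 54
Difference = |36 - 54| = 18

18


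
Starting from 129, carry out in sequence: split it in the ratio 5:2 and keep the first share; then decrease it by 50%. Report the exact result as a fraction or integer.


Start with 129.
Step 1: Split 5:2, first share = 129 * 5/7 = 645/7
Step 2: Decrease by 50%: 645/7 * 50/100 = 645/14
Final result = 645/14

645/14


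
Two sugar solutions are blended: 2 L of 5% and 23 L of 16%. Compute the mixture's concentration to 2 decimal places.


Solute in mixture 1 = 5% of 2 L = 2*5/100 = 1/10 L
Solute in mixture 2 = 16% of 23 L = 23*16/100 = 92/25 L
Total solute = 1/10 + 92/25 = 189/50 L
Total volume = 2 + 23 = 25 L
Final concentration = 189/50/25 * 100 = 15.12%

15.12


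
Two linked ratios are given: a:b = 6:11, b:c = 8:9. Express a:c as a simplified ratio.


Given a:b = 6:11 and b:c = 8:9
Make b consistent. Multiply first ratio by 8: a:b = 48:88
Multiply second ratio by 11: b:c = 88:99
Now b = 88 in both, so a:b:c = 48:88:99
Therefore a:c = 48:99
Simplify by GCD: a:c = 16:33

16:33


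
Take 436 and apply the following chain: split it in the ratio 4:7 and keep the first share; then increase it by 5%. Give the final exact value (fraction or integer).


Start with 436.
Step 1: Split 4:7, first share = 436 * 4/11 = 1744/11
Step 2: Increase by 5%: 1744/11 * 105/100 = 9156/55
Final result = 9156/55

9156/55


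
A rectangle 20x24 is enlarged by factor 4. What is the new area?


Original dimensions: 20 x 24
Enlargement factor = 4
New width = 20 * 4 = 80
New height = 24 * 4 = 96
New area = 80 * 96 = 7680

7680


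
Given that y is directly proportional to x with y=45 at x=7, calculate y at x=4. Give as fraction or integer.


Direct proportion: y = kx
Find k: k = 45/7 = 45/7
Compute y at x=4: y = 45/7 * 4
y = 180/7

180/7


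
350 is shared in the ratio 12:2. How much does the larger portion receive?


Total parts = 12 + 2 = 14
Value per part = 350 / 14 = 25
First share = 12 * 25 = 300
Second share = 2 * 25 = 50
Larger share = 300

300


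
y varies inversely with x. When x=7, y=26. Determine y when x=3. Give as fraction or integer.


Inverse proportion: y = k/x
Find k: k = 7 * 26 = 182
Compute y at x=3: y = 182/3
y = 182/3

182/3


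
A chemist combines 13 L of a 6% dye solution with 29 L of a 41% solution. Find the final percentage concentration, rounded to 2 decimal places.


Solute in mixture 1 = 6% of 13 L = 13*6/100 = 39/50 L
Solute in mixture 2 = 41% of 29 L = 29*41/100 = 1189/100 L
Total solute = 39/50 + 1189/100 = 1267/100 L
Total volume = 13 + 29 = 42 L
Final concentration = 1267/100/42 * 100 = 30.17%

30.17


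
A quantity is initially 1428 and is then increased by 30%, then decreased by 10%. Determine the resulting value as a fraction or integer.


Start: 1428
Step 1: increase by 30% => multiply by 130/100
  1428 * 130/100 = 9282/5
Step 2: decrease by 10% => multiply by 90/100
  9282/5 * 90/100 = 41769/25
Final value = 41769/25

41769/25


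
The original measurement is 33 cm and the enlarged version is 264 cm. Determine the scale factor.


Original length = 33 cm
Scaled length = 264 cm
Scale factor = 264 / 33
= 8

8


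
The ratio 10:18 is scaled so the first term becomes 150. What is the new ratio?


Original ratio: 10:18
First term target: 150
Scale factor = 150 / 10 = 15
Multiply second term: 18 * 15 = 270
Equivalent ratio = 150:270

150:270


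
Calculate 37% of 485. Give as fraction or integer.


Compute 37% of 485
Convert percentage: 37% = 37/100
Multiply: 485 * 37/100
= 17945/100
= 3589/20

3589/20


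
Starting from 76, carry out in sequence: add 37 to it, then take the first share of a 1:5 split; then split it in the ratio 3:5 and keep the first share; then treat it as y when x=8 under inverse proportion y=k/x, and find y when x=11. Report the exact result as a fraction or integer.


Start with 76.
Step 1: Add 37: 76+37=113; split 1:5 first = 113*1/6 = 113/6
Step 2: Split 3:5, first share = 113/6 * 3/8 = 113/16
Step 3: Inverse prop: k = (113/16)*8; new y = k/11 = 113/16*8/11 = 113/22
Final result = 113/22

113/22


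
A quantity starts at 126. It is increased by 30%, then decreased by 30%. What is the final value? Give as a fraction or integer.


Start: 126
Step 1: increase by 30% => multiply by 130/100
  126 * 130/100 = 819/5
Step 2: decrease by 30% => multiply by 70/100
  819/5 * 70/100 = 5733/50
Final value = 5733/50

5733/50


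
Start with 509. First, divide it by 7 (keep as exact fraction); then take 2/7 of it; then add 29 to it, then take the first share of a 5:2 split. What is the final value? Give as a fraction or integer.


Start with 509.
Step 1: Divide by 7: 509 / 7 = 509/7
Step 2: Take 2/7: 509/7 * 2/7 = 1018/49
Step 3: Add 29: 1018/49+29=2439/49; split 5:2 first = 2439/49*5/7 = 12195/343
Final result = 12195/343

12195/343


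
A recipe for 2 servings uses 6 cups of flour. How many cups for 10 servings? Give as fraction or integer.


Original: 6 cups for 2 servings
Target servings = 10
Scaling factor = 10/2
New amount = 6 * 10/2
= 60/2
= 30 cups

30


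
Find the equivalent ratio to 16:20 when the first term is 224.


Original ratio: 16:20
First term target: 224
Scale factor = 224 / 16 = 14
Multiply second term: 20 * 14 = 280
Equivalent ratio = 224:280

224:280


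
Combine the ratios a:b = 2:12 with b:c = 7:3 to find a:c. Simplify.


Given a:b = 2:12 and b:c = 7:3
Make b consistent. Multiply first ratio by 7: a:b = 14:84
Multiply second ratio by 12: b:c = 84:36
Now b = 84 in both, so a:b:c = 14:84:36
Therefore a:c = 14:36
Simplify by GCD: a:c = 7:18

7:18


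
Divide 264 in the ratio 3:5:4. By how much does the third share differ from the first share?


Total parts = 3 + 5 + 4 = 12
Value per part = 264 / 12 = 22
Shares: 3*22=66, 5*22=110, 4*22=88
Third share = 88, first share = 66
Difference = |88 - 66| = 22

22


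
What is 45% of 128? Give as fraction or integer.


Compute 45% of 128
Convert percentage: 45% = 45/100
Multiply: 128 * 45/100
= 5760/100
= 288/5

288/5


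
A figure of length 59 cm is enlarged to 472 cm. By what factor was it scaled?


Original length = 59 cm
Scaled length = 472 cm
Scale factor = 472 / 59
= 8

8


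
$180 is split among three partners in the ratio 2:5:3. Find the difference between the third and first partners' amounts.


Total parts = 2 + 5 + 3 = 10
Value per part = 180 / 10 = 18
Shares: 2*18=36, 5*18=90, 3*18=54
Third share = 54, first share = 36
Difference = |54 - 36| = 18

18


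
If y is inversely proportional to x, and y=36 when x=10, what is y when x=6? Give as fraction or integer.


Inverse proportion: y = k/x
Find k: k = 10 * 36 = 360
Compute y at x=6: y = 360/6
y = 60

60


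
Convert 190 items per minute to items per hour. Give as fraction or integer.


Converting from per minute to per hour
Rate = 190 items per minute
Multiply by 60: 190 * 60
= 11400 items per hour

11400


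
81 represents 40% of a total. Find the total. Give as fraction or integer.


Given: 81 is 40% of the whole
Set up: 81 = 40/100 * whole
whole = 81 * 100 / 40
whole = 8100 / 40
whole = 405/2

405/2


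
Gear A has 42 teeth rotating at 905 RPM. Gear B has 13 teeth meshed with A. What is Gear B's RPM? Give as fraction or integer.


Gear ratio: teeth_A * RPM_A = teeth_B * RPM_B
42 * 905 = 13 * RPM_B
38010 = 13 * RPM_B
RPM_B = 38010 / 13
RPM_B = 38010/13

38010/13


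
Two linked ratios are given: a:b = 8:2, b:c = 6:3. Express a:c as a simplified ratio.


Given a:b = 8:2 and b:c = 6:3
Make b consistent. Multiply first ratio by 6: a:b = 48:12
Multiply second ratio by 2: b:c = 12:6
Now b = 12 in both, so a:b:c = 48:12:6
Therefore a:c = 48:6
Simplify by GCD: a:c = 8:1

8:1


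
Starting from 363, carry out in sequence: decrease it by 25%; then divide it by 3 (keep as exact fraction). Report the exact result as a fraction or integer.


Start with 363.
Step 1: Decrease by 25%: 363 * 75/100 = 1089/4
Step 2: Divide by 3: 1089/4 / 3 = 363/4
Final result = 363/4

363/4


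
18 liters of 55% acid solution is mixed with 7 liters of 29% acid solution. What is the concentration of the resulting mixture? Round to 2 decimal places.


Solute in mixture 1 = 55% of 18 L = 18*55/100 = 99/10 L
Solute in mixture 2 = 29% of 7 L = 7*29/100 = 203/100 L
Total solute = 99/10 + 203/100 = 1193/100 L
Total volume = 18 + 7 = 25 L
Final concentration = 1193/100/25 * 100 = 47.72%

47.72


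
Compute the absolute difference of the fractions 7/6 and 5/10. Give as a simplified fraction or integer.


Simplify: 7/6 = 7/6 and 5/10 = 1/2
Find common denominator: LCD = 6
Convert: 7/6 and 3/6
Difference = |7 - 3|/6 = 4/6
Simplified = 2/3

2/3


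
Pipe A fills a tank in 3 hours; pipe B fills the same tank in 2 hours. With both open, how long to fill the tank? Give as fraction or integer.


Rate of A = 1/3 job per hour
Rate of B = 1/2 job per hour
Combined rate = 1/3 + 1/2
Find common denominator: (2 + 3)/(3*2) = 5/6
Combined rate = 5/6 job per hour
Time together = 1 / (5/6) = 6/5 hours

6/5


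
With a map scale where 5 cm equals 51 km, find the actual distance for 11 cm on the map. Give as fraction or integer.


Map scale: 5 cm = 51 km
Measured distance on map = 11 cm
Set up proportion: 11 * 51 / 5
= 561 / 5
= 561/5 km

561/5


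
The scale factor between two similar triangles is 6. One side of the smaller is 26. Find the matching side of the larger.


Similar triangles have proportional sides
Scale factor = 6
Smaller side = 26
Corresponding larger side = 26 * 6
= 156

156


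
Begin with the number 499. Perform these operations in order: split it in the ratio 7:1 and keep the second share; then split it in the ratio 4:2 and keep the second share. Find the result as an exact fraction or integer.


Start with 499.
Step 1: Split 7:1, second share = 499 * 1/8 = 499/8
Step 2: Split 4:2, second share = 499/8 * 2/6 = 499/24
Final result = 499/24

499/24


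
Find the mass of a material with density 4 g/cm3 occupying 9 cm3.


Using mass = density * volume
Density = 4 g/cm3
Volume = 9 cm3
Mass = 4 * 9
= 36 g

36


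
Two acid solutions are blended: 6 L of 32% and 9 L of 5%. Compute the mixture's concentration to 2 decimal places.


Solute in mixture 1 = 32% of 6 L = 6*32/100 = 48/25 L
Solute in mixture 2 = 5% of 9 L = 9*5/100 = 9/20 L
Total solute = 48/25 + 9/20 = 237/100 L
Total volume = 6 + 9 = 15 L
Final concentration = 237/100/15 * 100 = 15.80%

15.80


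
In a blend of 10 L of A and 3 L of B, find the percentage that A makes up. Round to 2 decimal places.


Volume of A = 10 L
Volume of B = 3 L
Total volume = 10 + 3 = 13 L
Percentage of A = (10/13) * 100
= 76.92%

76.92


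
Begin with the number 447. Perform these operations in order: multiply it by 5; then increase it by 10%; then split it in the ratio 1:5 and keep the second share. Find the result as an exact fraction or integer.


Start with 447.
Step 1: Multiply by 5: 447 * 5 = 2235
Step 2: Increase by 10%: 2235 * 110/100 = 4917/2
Step 3: Split 1:5, second share = 4917/2 * 5/6 = 8195/4
Final result = 8195/4

8195/4


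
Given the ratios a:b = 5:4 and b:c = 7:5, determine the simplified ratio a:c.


Given a:b = 5:4 and b:c = 7:5
Make b consistent. Multiply first ratio by 7: a:b = 35:28
Multiply second ratio by 4: b:c = 28:20
Now b = 28 in both, so a:b:c = 35:28:20
Therefore a:c = 35:20
Simplify by GCD: a:c = 7:4

7:4


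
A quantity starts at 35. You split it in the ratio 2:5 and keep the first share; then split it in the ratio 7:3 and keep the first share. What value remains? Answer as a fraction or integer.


Start with 35.
Step 1: Split 2:5, first share = 35 * 2/7 = 10
Step 2: Split 7:3, first share = 10 * 7/10 = 7
Final result = 7

7


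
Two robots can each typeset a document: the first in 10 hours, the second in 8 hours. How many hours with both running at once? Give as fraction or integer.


Rate of A = 1/10 job per hour
Rate of B = 1/8 job per hour
Combined rate = 1/10 + 1/8
Find common denominator: (8 + 10)/(10*8) = 18/80
Combined rate = 9/40 job per hour
Time together = 1 / (9/40) = 40/9 hours

40/9


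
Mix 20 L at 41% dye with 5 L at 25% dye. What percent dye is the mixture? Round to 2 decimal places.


Solute in mixture 1 = 41% of 20 L = 20*41/100 = 41/5 L
Solute in mixture 2 = 25% of 5 L = 5*25/100 = 5/4 L
Total solute = 41/5 + 5/4 = 189/20 L
Total volume = 20 + 5 = 25 L
Final concentration = 189/20/25 * 100 = 37.80%

37.80


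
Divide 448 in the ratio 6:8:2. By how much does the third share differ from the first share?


Total parts = 6 + 8 + 2 = 16
Value per part = 448 / 16 = 28
Shares: 6*28=168, 8*28=224, 2*28=56
Third share = 56, first share = 168
Difference = |56 - 168| = 112

112


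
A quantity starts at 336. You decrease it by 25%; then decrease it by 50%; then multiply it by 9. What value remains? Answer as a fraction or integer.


Start with 336.
Step 1: Decrease by 25%: 336 * 75/100 = 252
Step 2: Decrease by 50%: 252 * 50/100 = 126
Step 3: Multiply by 9: 126 * 9 = 1134
Final result = 1134

1134


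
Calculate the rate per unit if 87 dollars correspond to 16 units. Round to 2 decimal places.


Total dollars = 87
Number of units = 16
Unit rate = 87 / 16
= 5.44 dollars per unit

5.44


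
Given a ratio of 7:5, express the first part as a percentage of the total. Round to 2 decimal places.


Total parts = 7 + 5 = 12
First part fraction = 7/12
Percentage = (7/12) * 100
= 0.583333 * 100
= 58.33%

58.33


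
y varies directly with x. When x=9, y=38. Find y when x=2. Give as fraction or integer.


Direct proportion: y = kx
Find k: k = 38/9 = 38/9
Compute y at x=2: y = 38/9 * 2
y = 76/9

76/9


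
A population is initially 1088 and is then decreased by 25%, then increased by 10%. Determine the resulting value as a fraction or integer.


Start: 1088
Step 1: decrease by 25% => multiply by 75/100
  1088 * 75/100 = 816
Step 2: increase by 10% => multiply by 110/100
  816 * 110/100 = 4488/5
Final value = 4488/5

4488/5


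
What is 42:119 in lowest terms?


Find GCD(42, 119)
GCD = 7
Divide both by 7: 42/7 = 6, 119/7 = 17
Simplified ratio = 6:17

6:17


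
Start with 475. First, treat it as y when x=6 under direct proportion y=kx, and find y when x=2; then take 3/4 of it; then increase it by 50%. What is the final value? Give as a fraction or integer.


Start with 475.
Step 1: Direct prop: k = (475)/6; new y = k*2 = 475*2/6 = 475/3
Step 2: Take 3/4: 475/3 * 3/4 = 475/4
Step 3: Increase by 50%: 475/4 * 150/100 = 1425/8
Final result = 1425/8

1425/8


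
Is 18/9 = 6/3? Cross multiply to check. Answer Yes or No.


Cross multiply to check 18/9 = 6/3
Left cross product: 18 * 3 = 54
Right cross product: 9 * 6 = 54
54 = 54
Equal, so proportions match => Yes

Yes


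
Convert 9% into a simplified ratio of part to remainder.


Part = 9%, Remainder = 91%
Ratio = 9:91
GCD(9, 91) = 1
Simplify: 9:91 = 9:91

9:91


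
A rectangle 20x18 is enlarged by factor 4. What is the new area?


Original dimensions: 20 x 18
Enlargement factor = 4
New width = 20 * 4 = 80
New height = 18 * 4 = 72
New area = 80 * 72 = 5760

5760


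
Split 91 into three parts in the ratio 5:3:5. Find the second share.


Ratio = 5:3:5
Total parts = 5 + 3 + 5 = 13
Value per part = 91 / 13 = 7
First share = 5 * 7 = 35
Middle share = 3 * 7 = 21
Third share = 5 * 7 = 35

21


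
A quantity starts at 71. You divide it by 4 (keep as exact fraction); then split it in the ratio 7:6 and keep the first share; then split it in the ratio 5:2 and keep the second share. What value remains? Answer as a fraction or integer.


Start with 71.
Step 1: Divide by 4: 71 / 4 = 71/4
Step 2: Split 7:6, first share = 71/4 * 7/13 = 497/52
Step 3: Split 5:2, second share = 497/52 * 2/7 = 71/26
Final result = 71/26

71/26


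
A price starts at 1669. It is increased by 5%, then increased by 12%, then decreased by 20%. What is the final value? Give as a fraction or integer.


Start: 1669
Step 1: increase by 5% => multiply by 105/100
  1669 * 105/100 = 35049/20
Step 2: increase by 12% => multiply by 112/100
  35049/20 * 112/100 = 245343/125
Step 3: decrease by 20% => multiply by 80/100
  245343/125 * 80/100 = 981372/625
Final value = 981372/625

981372/625


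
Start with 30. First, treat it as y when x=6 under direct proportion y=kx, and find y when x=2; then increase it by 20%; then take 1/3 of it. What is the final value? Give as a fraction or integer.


Start with 30.
Step 1: Direct prop: k = (30)/6; new y = k*2 = 30*2/6 = 10
Step 2: Increase by 20%: 10 * 120/100 = 12
Step 3: Take 1/3: 12 * 1/3 = 4
Final result = 4

4


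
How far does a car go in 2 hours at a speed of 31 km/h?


Using distance = speed * time
Speed = 31 km/h
Time = 2 hours
Distance = 31 * 2
= 62 km

62


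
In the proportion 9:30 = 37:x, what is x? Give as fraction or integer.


Setting up: 9/30 = 37/x
Cross multiply: 9 * x = 30 * 37
9x = 1110
x = 1110/9
x = 370/3

370/3


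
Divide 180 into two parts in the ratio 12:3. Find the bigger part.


Total parts = 12 + 3 = 15
Value per part = 180 / 15 = 12
First share = 12 * 12 = 144
Second share = 3 * 12 = 36
Larger share = 144

144


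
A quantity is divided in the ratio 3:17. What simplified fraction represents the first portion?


Total parts = 3 + 17 = 20
First part fraction = 3/20
Simplify: 3/20 = 3/20

3/20


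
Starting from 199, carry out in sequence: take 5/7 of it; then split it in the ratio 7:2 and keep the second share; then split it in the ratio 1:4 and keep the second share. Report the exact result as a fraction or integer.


Start with 199.
Step 1: Take 5/7: 199 * 5/7 = 995/7
Step 2: Split 7:2, second share = 995/7 * 2/9 = 1990/63
Step 3: Split 1:4, second share = 1990/63 * 4/5 = 1592/63
Final result = 1592/63

1592/63


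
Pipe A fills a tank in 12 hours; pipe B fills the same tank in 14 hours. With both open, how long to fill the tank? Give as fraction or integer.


Rate of A = 1/12 job per hour
Rate of B = 1/14 job per hour
Combined rate = 1/12 + 1/14
Find common denominator: (14 + 12)/(12*14) = 26/168
Combined rate = 13/84 job per hour
Time together = 1 / (13/84) = 84/13 hours

84/13


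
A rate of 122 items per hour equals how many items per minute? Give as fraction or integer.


Converting from per hour to per minute
Rate = 122 items per hour
Divide by 60: 122/60
= 61/30 items per minute

61/30


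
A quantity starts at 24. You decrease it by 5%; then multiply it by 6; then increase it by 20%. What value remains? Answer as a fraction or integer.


Start with 24.
Step 1: Decrease by 5%: 24 * 95/100 = 114/5
Step 2: Multiply by 6: 114/5 * 6 = 684/5
Step 3: Increase by 20%: 684/5 * 120/100 = 4104/25
Final result = 4104/25

4104/25


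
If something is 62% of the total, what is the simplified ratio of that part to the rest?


Part = 62%, Remainder = 38%
Ratio = 62:38
GCD(62, 38) = 2
Simplify: 31:19 = 31:19

31:19


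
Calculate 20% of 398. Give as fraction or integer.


Compute 20% of 398
Convert percentage: 20% = 20/100
Multiply: 398 * 20/100
= 7960/100
= 398/5

398/5


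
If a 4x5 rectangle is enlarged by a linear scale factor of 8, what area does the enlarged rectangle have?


Original dimensions: 4 x 5
Enlargement factor = 8
New width = 4 * 8 = 32
New height = 5 * 8 = 40
New area = 32 * 40 = 1280

1280


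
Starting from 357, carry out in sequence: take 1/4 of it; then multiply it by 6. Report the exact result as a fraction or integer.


Start with 357.
Step 1: Take 1/4: 357 * 1/4 = 357/4
Step 2: Multiply by 6: 357/4 * 6 = 1071/2
Final result = 1071/2

1071/2


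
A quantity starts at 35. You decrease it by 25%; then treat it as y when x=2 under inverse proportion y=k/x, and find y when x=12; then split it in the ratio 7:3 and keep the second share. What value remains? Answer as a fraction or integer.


Start with 35.
Step 1: Decrease by 25%: 35 * 75/100 = 105/4
Step 2: Inverse prop: k = (105/4)*2; new y = k/12 = 105/4*2/12 = 35/8
Step 3: Split 7:3, second share = 35/8 * 3/10 = 21/16
Final result = 21/16

21/16


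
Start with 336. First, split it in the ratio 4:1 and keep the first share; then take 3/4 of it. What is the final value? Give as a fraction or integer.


Start with 336.
Step 1: Split 4:1, first share = 336 * 4/5 = 1344/5
Step 2: Take 3/4: 1344/5 * 3/4 = 1008/5
Final result = 1008/5

1008/5


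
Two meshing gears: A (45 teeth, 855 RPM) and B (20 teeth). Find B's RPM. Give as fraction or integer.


Gear ratio: teeth_A * RPM_A = teeth_B * RPM_B
45 * 855 = 20 * RPM_B
38475 = 20 * RPM_B
RPM_B = 38475 / 20
RPM_B = 7695/4

7695/4


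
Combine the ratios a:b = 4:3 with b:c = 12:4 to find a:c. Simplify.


Given a:b = 4:3 and b:c = 12:4
Make b consistent. Multiply first ratio by 12: a:b = 48:36
Multiply second ratio by 3: b:c = 36:12
Now b = 36 in both, so a:b:c = 48:36:12
Therefore a:c = 48:12
Simplify by GCD: a:c = 4:1

4:1


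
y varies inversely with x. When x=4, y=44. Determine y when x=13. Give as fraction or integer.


Inverse proportion: y = k/x
Find k: k = 4 * 44 = 176
Compute y at x=13: y = 176/13
y = 176/13

176/13


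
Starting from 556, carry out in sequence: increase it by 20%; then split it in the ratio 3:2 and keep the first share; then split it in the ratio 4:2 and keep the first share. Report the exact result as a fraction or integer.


Start with 556.
Step 1: Increase by 20%: 556 * 120/100 = 3336/5
Step 2: Split 3:2, first share = 3336/5 * 3/5 = 10008/25
Step 3: Split 4:2, first share = 10008/25 * 4/6 = 6672/25
Final result = 6672/25

6672/25


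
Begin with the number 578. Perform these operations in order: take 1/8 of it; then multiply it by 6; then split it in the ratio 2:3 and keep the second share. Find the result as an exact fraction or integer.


Start with 578.
Step 1: Take 1/8: 578 * 1/8 = 289/4
Step 2: Multiply by 6: 289/4 * 6 = 867/2
Step 3: Split 2:3, second share = 867/2 * 3/5 = 2601/10
Final result = 2601/10

2601/10


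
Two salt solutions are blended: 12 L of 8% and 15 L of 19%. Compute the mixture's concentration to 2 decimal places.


Solute in mixture 1 = 8% of 12 L = 12*8/100 = 24/25 L
Solute in mixture 2 = 19% of 15 L = 15*19/100 = 57/20 L
Total solute = 24/25 + 57/20 = 381/100 L
Total volume = 12 + 15 = 27 L
Final concentration = 381/100/27 * 100 = 14.11%

14.11


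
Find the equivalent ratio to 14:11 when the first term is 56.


Original ratio: 14:11
First term target: 56
Scale factor = 56 / 14 = 4
Multiply second term: 11 * 4 = 44
Equivalent ratio = 56:44

56:44


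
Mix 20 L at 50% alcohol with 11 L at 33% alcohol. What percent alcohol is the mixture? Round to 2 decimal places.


Solute in mixture 1 = 50% of 20 L = 20*50/100 = 10 L
Solute in mixture 2 = 33% of 11 L = 11*33/100 = 363/100 L
Total solute = 10 + 363/100 = 1363/100 L
Total volume = 20 + 11 = 31 L
Final concentration = 1363/100/31 * 100 = 43.97%

43.97


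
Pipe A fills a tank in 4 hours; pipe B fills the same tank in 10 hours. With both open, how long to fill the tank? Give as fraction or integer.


Rate of A = 1/4 job per hour
Rate of B = 1/10 job per hour
Combined rate = 1/4 + 1/10
Find common denominator: (10 + 4)/(4*10) = 14/40
Combined rate = 7/20 job per hour
Time together = 1 / (7/20) = 20/7 hours

20/7


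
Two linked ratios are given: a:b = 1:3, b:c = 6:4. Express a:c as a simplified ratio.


Given a:b = 1:3 and b:c = 6:4
Make b consistent. Multiply first ratio by 6: a:b = 6:18
Multiply second ratio by 3: b:c = 18:12
Now b = 18 in both, so a:b:c = 6:18:12
Therefore a:c = 6:12
Simplify by GCD: a:c = 1:2

1:2


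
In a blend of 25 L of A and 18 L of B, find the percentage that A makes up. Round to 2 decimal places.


Volume of A = 25 L
Volume of B = 18 L
Total volume = 25 + 18 = 43 L
Percentage of A = (25/43) * 100
= 58.14%

58.14


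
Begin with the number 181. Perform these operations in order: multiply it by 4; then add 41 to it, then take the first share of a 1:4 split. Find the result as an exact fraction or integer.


Start with 181.
Step 1: Multiply by 4: 181 * 4 = 724
Step 2: Add 41: 724+41=765; split 1:4 first = 765*1/5 = 153
Final result = 153

153


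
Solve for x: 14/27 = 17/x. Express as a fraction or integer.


Setting up: 14/27 = 17/x
Cross multiply: 14 * x = 27 * 17
14x = 459
x = 459/14
x = 459/14

459/14


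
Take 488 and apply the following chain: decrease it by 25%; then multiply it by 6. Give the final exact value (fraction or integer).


Start with 488.
Step 1: Decrease by 25%: 488 * 75/100 = 366
Step 2: Multiply by 6: 366 * 6 = 2196
Final result = 2196

2196


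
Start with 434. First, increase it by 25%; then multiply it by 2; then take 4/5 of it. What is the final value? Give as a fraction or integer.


Start with 434.
Step 1: Increase by 25%: 434 * 125/100 = 1085/2
Step 2: Multiply by 2: 1085/2 * 2 = 1085
Step 3: Take 4/5: 1085 * 4/5 = 868
Final result = 868

868


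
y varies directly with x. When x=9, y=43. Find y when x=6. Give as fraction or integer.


Direct proportion: y = kx
Find k: k = 43/9 = 43/9
Compute y at x=6: y = 43/9 * 6
y = 86/3

86/3


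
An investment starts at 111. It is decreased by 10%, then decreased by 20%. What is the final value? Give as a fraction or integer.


Start: 111
Step 1: decrease by 10% => multiply by 90/100
  111 * 90/100 = 999/10
Step 2: decrease by 20% => multiply by 80/100
  999/10 * 80/100 = 1998/25
Final value = 1998/25

1998/25


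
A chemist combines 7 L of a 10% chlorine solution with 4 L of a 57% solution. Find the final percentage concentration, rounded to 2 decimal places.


Solute in mixture 1 = 10% of 7 L = 7*10/100 = 7/10 L
Solute in mixture 2 = 57% of 4 L = 4*57/100 = 57/25 L
Total solute = 7/10 + 57/25 = 149/50 L
Total volume = 7 + 4 = 11 L
Final concentration = 149/50/11 * 100 = 27.09%

27.09


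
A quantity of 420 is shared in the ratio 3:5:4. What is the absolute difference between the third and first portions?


Total parts = 3 + 5 + 4 = 12
Value per part = 420 / 12 = 35
Shares: 3*35=105, 5*35=175, 4*35=140
Third share = 140, first share = 105
Difference = |140 - 105| = 35

35
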